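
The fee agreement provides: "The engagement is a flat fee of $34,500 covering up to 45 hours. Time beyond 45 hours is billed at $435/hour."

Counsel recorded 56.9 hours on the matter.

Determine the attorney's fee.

Flat fee: $34,500.00
Excess hours: 56.9 − 45 = 11.9
Overrun: 11.9 × $435 = $5,176.50
Total: $34,500.00 + $5,176.50 = $39,676.50

$39,676.50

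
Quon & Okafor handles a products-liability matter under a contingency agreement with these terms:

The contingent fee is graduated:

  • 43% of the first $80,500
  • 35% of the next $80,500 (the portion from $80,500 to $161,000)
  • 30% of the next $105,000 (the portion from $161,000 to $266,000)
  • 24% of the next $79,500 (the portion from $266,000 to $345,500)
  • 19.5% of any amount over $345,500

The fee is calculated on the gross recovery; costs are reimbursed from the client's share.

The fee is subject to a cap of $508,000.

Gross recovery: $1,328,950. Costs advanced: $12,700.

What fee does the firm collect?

$305,142.75

Fee base is the gross recovery, $1,328,950; costs are reimbursed separately.
First $80,500 at 43% = $34,615.00
Next $80,500 at 35% = $28,175.00
Next $105,000 at 30% = $31,500.00
Next $79,500 at 24% = $19,080.00
Remaining $983,450 at 19.5% = $191,772.75
Fee: $34,615.00 + $28,175.00 + $31,500.00 + $19,080.00 + $191,772.75 = $305,142.75
$305,142.75 is under the $508,000 cap.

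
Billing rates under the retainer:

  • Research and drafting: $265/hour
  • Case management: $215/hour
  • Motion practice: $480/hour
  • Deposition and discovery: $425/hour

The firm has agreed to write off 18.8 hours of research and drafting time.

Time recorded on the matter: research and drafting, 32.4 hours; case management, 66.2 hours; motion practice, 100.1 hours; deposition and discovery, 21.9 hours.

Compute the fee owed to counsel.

Research and drafting: 32.4 × $265 = $8,586.00
Case management: 66.2 × $215 = $14,233.00
Motion practice: 100.1 × $480 = $48,048.00
Deposition and discovery: 21.9 × $425 = $9,307.50
Subtotal: $80,174.50
Write-off: 18.8 × $265 = $4,982.00
Total: $80,174.50 − $4,982.00 = $75,192.50

$75,192.50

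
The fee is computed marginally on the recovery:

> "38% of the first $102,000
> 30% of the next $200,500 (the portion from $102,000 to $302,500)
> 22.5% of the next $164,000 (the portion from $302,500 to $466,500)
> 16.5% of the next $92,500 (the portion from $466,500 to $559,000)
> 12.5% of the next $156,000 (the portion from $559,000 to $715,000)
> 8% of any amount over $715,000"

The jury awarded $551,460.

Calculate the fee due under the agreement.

First $102,000 at 38% = $38,760.00
Next $200,500 at 30% = $60,150.00
Next $164,000 at 22.5% = $36,900.00
Remaining $84,960 at 16.5% = $14,018.40
Fee: $38,760.00 + $60,150.00 + $36,900.00 + $14,018.40 = $149,828.40

$149,828.40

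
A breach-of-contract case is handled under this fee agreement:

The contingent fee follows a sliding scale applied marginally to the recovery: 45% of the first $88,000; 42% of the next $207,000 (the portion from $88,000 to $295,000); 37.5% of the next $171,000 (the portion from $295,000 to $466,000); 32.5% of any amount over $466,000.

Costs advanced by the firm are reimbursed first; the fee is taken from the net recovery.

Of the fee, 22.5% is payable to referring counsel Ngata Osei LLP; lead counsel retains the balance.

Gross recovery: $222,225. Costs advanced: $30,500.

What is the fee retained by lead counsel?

Fee base (net of costs): $222,225 − $30,500 = $191,725
First $88,000 at 45% = $39,600.00
Remaining $103,725 at 42% = $43,564.50
Fee: $39,600.00 + $43,564.50 = $83,164.50
Referral share: 22.5% of $83,164.50 = $18,712.01; lead counsel retains $83,164.50 − $18,712.01 = $64,452.49.

$64,452.49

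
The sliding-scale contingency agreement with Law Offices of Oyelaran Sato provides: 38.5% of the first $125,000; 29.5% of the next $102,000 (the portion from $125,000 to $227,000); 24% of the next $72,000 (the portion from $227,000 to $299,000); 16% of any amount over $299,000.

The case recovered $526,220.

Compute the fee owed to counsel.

First $125,000 at 38.5% = $48,125.00
Next $102,000 at 29.5% = $30,090.00
Next $72,000 at 24% = $17,280.00
Remaining $227,220 at 16% = $36,355.20
Fee: $48,125.00 + $30,090.00 + $17,280.00 + $36,355.20 = $131,850.20

$131,850.20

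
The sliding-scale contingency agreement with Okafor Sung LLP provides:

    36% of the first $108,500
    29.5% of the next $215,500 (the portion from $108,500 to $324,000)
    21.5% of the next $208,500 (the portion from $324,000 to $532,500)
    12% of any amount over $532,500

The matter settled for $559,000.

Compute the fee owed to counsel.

$150,640.00

First $108,500 at 36% = $39,060.00
Next $215,500 at 29.5% = $63,572.50
Next $208,500 at 21.5% = $44,827.50
Remaining $26,500 at 12% = $3,180.00
Fee: $39,060.00 + $63,572.50 + $44,827.50 + $3,180.00 = $150,640.00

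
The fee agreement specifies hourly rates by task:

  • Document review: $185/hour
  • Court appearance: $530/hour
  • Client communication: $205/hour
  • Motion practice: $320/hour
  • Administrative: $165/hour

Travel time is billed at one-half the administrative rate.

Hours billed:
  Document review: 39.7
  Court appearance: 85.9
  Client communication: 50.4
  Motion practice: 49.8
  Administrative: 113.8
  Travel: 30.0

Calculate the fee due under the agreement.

$100,391.50

Document review: 39.7 × $185 = $7,344.50
Court appearance: 85.9 × $530 = $45,527.00
Client communication: 50.4 × $205 = $10,332.00
Motion practice: 49.8 × $320 = $15,936.00
Administrative: 113.8 × $165 = $18,777.00
Subtotal: $7,344.50 + $45,527.00 + $10,332.00 + $15,936.00 + $18,777.00 = $97,916.50
Travel: 30.0 × ($165 ÷ 2) = 30.0 × $82.50 = $2,475.00
Total: $97,916.50 + $2,475.00 = $100,391.50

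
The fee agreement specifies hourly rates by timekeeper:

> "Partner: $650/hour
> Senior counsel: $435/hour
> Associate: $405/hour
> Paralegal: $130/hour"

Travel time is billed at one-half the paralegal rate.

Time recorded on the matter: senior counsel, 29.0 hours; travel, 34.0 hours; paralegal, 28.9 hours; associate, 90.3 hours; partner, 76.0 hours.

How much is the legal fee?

Partner: 76.0 × $650 = $49,400.00
Senior counsel: 29.0 × $435 = $12,615.00
Associate: 90.3 × $405 = $36,571.50
Paralegal: 28.9 × $130 = $3,757.00
Subtotal: $49,400.00 + $12,615.00 + $36,571.50 + $3,757.00 = $102,343.50
Travel: 34.0 × ($130 ÷ 2) = 34.0 × $65.00 = $2,210.00
Total: $102,343.50 + $2,210.00 = $104,553.50

$104,553.50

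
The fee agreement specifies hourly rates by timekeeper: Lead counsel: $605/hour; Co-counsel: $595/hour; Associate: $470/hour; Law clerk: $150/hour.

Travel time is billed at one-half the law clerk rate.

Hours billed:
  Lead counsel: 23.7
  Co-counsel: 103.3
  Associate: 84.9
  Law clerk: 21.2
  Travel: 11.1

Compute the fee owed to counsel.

Lead counsel: 23.7 × $605 = $14,338.50
Co-counsel: 103.3 × $595 = $61,463.50
Associate: 84.9 × $470 = $39,903.00
Law clerk: 21.2 × $150 = $3,180.00
Subtotal: $14,338.50 + $61,463.50 + $39,903.00 + $3,180.00 = $118,885.00
Travel: 11.1 × ($150 ÷ 2) = 11.1 × $75.00 = $832.50
Total: $118,885.00 + $832.50 = $119,717.50

$119,717.50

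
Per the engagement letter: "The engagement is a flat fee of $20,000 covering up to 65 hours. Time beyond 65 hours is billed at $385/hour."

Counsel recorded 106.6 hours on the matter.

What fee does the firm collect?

Flat fee: $20,000.00
Excess hours: 106.6 − 65 = 41.6
Overrun: 41.6 × $385 = $16,016.00
Total: $20,000.00 + $16,016.00 = $36,016.00

$36,016.00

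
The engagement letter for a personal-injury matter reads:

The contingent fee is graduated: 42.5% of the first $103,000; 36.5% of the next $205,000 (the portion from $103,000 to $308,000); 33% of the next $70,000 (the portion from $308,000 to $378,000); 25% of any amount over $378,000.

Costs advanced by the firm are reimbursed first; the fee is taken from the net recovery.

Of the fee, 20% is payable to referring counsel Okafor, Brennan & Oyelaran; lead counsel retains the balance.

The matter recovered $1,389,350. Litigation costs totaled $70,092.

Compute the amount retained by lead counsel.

Fee base (net of costs): $1,389,350 − $70,092 = $1,319,258
First $103,000 at 42.5% = $43,775.00
Next $205,000 at 36.5% = $74,825.00
Next $70,000 at 33% = $23,100.00
Remaining $941,258 at 25% = $235,314.50
Fee: $43,775.00 + $74,825.00 + $23,100.00 + $235,314.50 = $377,014.50
Referral share: 20% of $377,014.50 = $75,402.90; lead counsel retains $377,014.50 − $75,402.90 = $301,611.60.

$301,611.60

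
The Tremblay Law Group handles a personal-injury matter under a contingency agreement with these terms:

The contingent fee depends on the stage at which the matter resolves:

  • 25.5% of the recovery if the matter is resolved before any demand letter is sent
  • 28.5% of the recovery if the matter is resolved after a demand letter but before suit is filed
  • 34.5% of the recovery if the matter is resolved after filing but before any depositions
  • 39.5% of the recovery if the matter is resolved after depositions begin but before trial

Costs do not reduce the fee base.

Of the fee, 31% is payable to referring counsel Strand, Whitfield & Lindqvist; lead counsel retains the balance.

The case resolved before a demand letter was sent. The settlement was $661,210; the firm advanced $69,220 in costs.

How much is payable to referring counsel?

Fee base is the gross recovery, $661,210; costs are reimbursed separately.
The matter resolved before a demand letter was sent, so the 25.5% rate applies.
$661,210 × 25.5% = $168,608.55
Referral share: 31% of $168,608.55 = $52,268.65; lead counsel retains $168,608.55 − $52,268.65 = $116,339.90.

$52,268.65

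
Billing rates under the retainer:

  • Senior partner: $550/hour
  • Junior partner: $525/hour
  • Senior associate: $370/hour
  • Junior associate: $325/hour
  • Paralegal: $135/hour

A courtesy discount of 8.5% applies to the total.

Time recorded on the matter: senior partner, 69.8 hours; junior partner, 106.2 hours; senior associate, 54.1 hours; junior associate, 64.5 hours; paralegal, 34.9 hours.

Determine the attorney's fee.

Senior partner: 69.8 × $550 = $38,390.00
Junior partner: 106.2 × $525 = $55,755.00
Senior associate: 54.1 × $370 = $20,017.00
Junior associate: 64.5 × $325 = $20,962.50
Paralegal: 34.9 × $135 = $4,711.50
Subtotal: $139,836.00
Less 8.5% discount: −$11,886.06
Total: $139,836.00 − $11,886.06 = $127,949.94

$127,949.94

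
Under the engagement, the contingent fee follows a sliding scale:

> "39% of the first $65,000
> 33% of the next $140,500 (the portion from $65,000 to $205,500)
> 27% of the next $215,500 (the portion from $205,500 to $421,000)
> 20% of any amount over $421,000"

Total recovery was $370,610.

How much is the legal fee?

First $65,000 at 39% = $25,350.00
Next $140,500 at 33% = $46,365.00
Remaining $165,110 at 27% = $44,579.70
Fee: $25,350.00 + $46,365.00 + $44,579.70 = $116,294.70

$116,294.70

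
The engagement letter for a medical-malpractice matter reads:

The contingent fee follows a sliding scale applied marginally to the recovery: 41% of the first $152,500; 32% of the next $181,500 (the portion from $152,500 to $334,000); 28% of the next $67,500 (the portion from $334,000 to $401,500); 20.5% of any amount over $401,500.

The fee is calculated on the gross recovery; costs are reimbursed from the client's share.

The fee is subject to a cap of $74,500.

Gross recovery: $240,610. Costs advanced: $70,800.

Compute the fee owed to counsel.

Fee base is the gross recovery, $240,610; costs are reimbursed separately.
First $152,500 at 41% = $62,525.00
Remaining $88,110 at 32% = $28,195.20
Fee: $62,525.00 + $28,195.20 = $90,720.20
$90,720.20 exceeds the $74,500 cap, so the fee is capped at $74,500.00.

$74,500.00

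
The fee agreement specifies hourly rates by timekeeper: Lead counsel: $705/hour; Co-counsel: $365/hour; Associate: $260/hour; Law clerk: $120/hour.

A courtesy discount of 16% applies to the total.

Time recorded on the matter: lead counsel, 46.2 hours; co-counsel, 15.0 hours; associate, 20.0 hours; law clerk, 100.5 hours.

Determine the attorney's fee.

$46,457.04

Lead counsel: 46.2 × $705 = $32,571.00
Co-counsel: 15.0 × $365 = $5,475.00
Associate: 20.0 × $260 = $5,200.00
Law clerk: 100.5 × $120 = $12,060.00
Subtotal: $55,306.00
Less 16% discount: −$8,848.96
Total: $55,306.00 − $8,848.96 = $46,457.04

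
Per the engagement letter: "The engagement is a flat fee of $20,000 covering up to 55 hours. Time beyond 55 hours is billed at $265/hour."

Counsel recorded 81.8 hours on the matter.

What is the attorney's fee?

Flat fee: $20,000.00
Excess hours: 81.8 − 55 = 26.8
Overrun: 26.8 × $265 = $7,102.00
Total: $20,000.00 + $7,102.00 = $27,102.00

$27,102.00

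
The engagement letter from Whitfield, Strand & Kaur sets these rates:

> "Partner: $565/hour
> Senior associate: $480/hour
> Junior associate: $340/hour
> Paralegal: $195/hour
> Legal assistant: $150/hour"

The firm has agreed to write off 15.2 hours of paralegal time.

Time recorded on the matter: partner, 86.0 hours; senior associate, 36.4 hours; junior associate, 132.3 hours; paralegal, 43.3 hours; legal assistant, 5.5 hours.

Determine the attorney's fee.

Partner: 86.0 × $565 = $48,590.00
Senior associate: 36.4 × $480 = $17,472.00
Junior associate: 132.3 × $340 = $44,982.00
Paralegal: 43.3 × $195 = $8,443.50
Legal assistant: 5.5 × $150 = $825.00
Subtotal: $120,312.50
Write-off: 15.2 × $195 = $2,964.00
Total: $120,312.50 − $2,964.00 = $117,348.50

$117,348.50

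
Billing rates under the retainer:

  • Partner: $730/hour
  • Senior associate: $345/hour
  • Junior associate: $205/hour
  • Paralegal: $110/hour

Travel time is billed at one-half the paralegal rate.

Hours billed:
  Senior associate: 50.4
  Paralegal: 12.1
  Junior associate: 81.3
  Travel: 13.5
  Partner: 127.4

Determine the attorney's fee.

Partner: 127.4 × $730 = $93,002.00
Senior associate: 50.4 × $345 = $17,388.00
Junior associate: 81.3 × $205 = $16,666.50
Paralegal: 12.1 × $110 = $1,331.00
Subtotal: $93,002.00 + $17,388.00 + $16,666.50 + $1,331.00 = $128,387.50
Travel: 13.5 × ($110 ÷ 2) = 13.5 × $55.00 = $742.50
Total: $128,387.50 + $742.50 = $129,130.00

$129,130.00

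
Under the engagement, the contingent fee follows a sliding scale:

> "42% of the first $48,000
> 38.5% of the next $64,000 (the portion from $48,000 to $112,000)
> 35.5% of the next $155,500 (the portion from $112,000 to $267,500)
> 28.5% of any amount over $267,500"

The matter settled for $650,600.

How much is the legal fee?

First $48,000 at 42% = $20,160.00
Next $64,000 at 38.5% = $24,640.00
Next $155,500 at 35.5% = $55,202.50
Remaining $383,100 at 28.5% = $109,183.50
Fee: $20,160.00 + $24,640.00 + $55,202.50 + $109,183.50 = $209,186.00

$209,186.00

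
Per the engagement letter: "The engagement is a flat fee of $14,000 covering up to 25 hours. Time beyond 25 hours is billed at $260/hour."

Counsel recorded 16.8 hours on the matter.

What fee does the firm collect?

$14,000.00

16.8 hours is within the 25-hour scope; only the flat fee applies.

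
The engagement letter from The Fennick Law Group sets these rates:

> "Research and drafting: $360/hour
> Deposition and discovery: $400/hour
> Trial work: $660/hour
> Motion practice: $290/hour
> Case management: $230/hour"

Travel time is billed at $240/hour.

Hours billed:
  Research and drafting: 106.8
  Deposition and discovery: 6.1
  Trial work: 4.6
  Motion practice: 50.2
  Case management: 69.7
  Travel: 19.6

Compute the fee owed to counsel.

Research and drafting: 106.8 × $360 = $38,448.00
Deposition and discovery: 6.1 × $400 = $2,440.00
Trial work: 4.6 × $660 = $3,036.00
Motion practice: 50.2 × $290 = $14,558.00
Case management: 69.7 × $230 = $16,031.00
Subtotal: $38,448.00 + $2,440.00 + $3,036.00 + $14,558.00 + $16,031.00 = $74,513.00
Travel: 19.6 × $240 = $4,704.00
Total: $74,513.00 + $4,704.00 = $79,217.00

$79,217.00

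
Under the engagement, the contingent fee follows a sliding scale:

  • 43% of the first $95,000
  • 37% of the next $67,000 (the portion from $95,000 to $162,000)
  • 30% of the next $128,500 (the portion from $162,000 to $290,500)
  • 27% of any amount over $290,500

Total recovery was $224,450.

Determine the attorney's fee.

$84,375.00

First $95,000 at 43% = $40,850.00
Next $67,000 at 37% = $24,790.00
Remaining $62,450 at 30% = $18,735.00
Fee: $40,850.00 + $24,790.00 + $18,735.00 = $84,375.00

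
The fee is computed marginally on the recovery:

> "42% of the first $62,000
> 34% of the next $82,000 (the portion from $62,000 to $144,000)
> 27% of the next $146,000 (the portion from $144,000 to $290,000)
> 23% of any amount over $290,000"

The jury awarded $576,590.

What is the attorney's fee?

$159,255.70

First $62,000 at 42% = $26,040.00
Next $82,000 at 34% = $27,880.00
Next $146,000 at 27% = $39,420.00
Remaining $286,590 at 23% = $65,915.70
Fee: $26,040.00 + $27,880.00 + $39,420.00 + $65,915.70 = $159,255.70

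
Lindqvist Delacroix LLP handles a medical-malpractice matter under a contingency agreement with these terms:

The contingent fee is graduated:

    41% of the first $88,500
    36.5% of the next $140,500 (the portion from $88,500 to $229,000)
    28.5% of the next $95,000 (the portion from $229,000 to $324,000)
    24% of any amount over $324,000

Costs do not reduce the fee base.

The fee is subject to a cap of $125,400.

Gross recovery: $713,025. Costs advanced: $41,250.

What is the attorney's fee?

Fee base is the gross recovery, $713,025; costs are reimbursed separately.
First $88,500 at 41% = $36,285.00
Next $140,500 at 36.5% = $51,282.50
Next $95,000 at 28.5% = $27,075.00
Remaining $389,025 at 24% = $93,366.00
Fee: $36,285.00 + $51,282.50 + $27,075.00 + $93,366.00 = $208,008.50
$208,008.50 exceeds the $125,400 cap, so the fee is capped at $125,400.00.

$125,400.00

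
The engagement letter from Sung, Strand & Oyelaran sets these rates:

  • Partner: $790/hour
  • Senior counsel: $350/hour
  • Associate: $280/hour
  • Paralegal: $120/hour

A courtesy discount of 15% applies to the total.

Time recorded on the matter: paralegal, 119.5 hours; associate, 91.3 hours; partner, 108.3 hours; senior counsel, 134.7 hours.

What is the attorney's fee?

$146,715.10

Partner: 108.3 × $790 = $85,557.00
Senior counsel: 134.7 × $350 = $47,145.00
Associate: 91.3 × $280 = $25,564.00
Paralegal: 119.5 × $120 = $14,340.00
Subtotal: $172,606.00
Less 15% discount: −$25,890.90
Total: $172,606.00 − $25,890.90 = $146,715.10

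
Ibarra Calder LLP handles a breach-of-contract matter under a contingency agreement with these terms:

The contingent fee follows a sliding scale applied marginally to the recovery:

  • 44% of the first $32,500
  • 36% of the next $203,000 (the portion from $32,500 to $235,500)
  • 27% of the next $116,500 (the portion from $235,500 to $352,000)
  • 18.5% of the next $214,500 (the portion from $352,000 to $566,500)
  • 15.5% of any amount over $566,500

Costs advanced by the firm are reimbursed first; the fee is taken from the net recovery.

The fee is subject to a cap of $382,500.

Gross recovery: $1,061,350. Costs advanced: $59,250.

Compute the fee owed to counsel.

$226,035.50

Fee base (net of costs): $1,061,350 − $59,250 = $1,002,100
First $32,500 at 44% = $14,300.00
Next $203,000 at 36% = $73,080.00
Next $116,500 at 27% = $31,455.00
Next $214,500 at 18.5% = $39,682.50
Remaining $435,600 at 15.5% = $67,518.00
Fee: $14,300.00 + $73,080.00 + $31,455.00 + $39,682.50 + $67,518.00 = $226,035.50
$226,035.50 is under the $382,500 cap.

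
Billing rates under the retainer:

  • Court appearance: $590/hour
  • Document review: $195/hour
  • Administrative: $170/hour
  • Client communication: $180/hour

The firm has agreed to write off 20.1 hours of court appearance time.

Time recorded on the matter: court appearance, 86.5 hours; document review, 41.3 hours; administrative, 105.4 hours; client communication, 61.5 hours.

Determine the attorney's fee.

$76,217.50

Court appearance: 86.5 × $590 = $51,035.00
Document review: 41.3 × $195 = $8,053.50
Administrative: 105.4 × $170 = $17,918.00
Client communication: 61.5 × $180 = $11,070.00
Subtotal: $88,076.50
Write-off: 20.1 × $590 = $11,859.00
Total: $88,076.50 − $11,859.00 = $76,217.50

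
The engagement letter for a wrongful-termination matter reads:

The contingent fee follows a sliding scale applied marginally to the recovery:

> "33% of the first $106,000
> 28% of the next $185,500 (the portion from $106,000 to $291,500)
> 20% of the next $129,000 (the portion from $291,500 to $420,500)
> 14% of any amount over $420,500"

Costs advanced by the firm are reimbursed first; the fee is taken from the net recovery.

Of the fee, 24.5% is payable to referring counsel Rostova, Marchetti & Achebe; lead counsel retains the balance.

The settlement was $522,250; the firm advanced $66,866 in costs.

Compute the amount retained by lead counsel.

Fee base (net of costs): $522,250 − $66,866 = $455,384
First $106,000 at 33% = $34,980.00
Next $185,500 at 28% = $51,940.00
Next $129,000 at 20% = $25,800.00
Remaining $34,884 at 14% = $4,883.76
Fee: $34,980.00 + $51,940.00 + $25,800.00 + $4,883.76 = $117,603.76
Referral share: 24.5% of $117,603.76 = $28,812.92; lead counsel retains $117,603.76 − $28,812.92 = $88,790.84.

$88,790.84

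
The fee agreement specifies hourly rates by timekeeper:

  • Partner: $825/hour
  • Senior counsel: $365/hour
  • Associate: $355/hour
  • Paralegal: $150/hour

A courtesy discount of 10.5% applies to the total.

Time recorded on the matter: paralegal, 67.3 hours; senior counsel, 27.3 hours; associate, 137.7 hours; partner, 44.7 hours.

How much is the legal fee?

$94,709.35

Partner: 44.7 × $825 = $36,877.50
Senior counsel: 27.3 × $365 = $9,964.50
Associate: 137.7 × $355 = $48,883.50
Paralegal: 67.3 × $150 = $10,095.00
Subtotal: $105,820.50
Less 10.5% discount: −$11,111.15
Total: $105,820.50 − $11,111.15 = $94,709.35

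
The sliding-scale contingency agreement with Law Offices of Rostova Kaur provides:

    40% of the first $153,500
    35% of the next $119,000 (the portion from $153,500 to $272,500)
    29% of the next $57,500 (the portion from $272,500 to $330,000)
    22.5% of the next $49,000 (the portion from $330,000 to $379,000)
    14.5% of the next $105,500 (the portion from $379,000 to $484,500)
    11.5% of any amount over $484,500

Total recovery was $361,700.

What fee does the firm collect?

$126,857.50

First $153,500 at 40% = $61,400.00
Next $119,000 at 35% = $41,650.00
Next $57,500 at 29% = $16,675.00
Remaining $31,700 at 22.5% = $7,132.50
Fee: $61,400.00 + $41,650.00 + $16,675.00 + $7,132.50 = $126,857.50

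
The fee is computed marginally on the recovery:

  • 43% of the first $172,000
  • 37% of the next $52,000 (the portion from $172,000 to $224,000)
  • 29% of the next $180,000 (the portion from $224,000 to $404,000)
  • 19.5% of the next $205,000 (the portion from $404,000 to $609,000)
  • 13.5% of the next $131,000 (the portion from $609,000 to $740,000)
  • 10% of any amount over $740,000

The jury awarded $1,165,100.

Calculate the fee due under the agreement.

$245,570.00

First $172,000 at 43% = $73,960.00
Next $52,000 at 37% = $19,240.00
Next $180,000 at 29% = $52,200.00
Next $205,000 at 19.5% = $39,975.00
Next $131,000 at 13.5% = $17,685.00
Remaining $425,100 at 10% = $42,510.00
Fee: $73,960.00 + $19,240.00 + $52,200.00 + $39,975.00 + $17,685.00 + $42,510.00 = $245,570.00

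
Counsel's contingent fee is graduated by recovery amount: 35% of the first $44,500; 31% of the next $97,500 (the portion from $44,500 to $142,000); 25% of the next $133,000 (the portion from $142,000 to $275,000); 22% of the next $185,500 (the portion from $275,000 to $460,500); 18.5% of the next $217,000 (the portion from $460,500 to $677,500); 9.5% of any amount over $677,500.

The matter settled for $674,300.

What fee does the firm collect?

First $44,500 at 35% = $15,575.00
Next $97,500 at 31% = $30,225.00
Next $133,000 at 25% = $33,250.00
Next $185,500 at 22% = $40,810.00
Remaining $213,800 at 18.5% = $39,553.00
Fee: $15,575.00 + $30,225.00 + $33,250.00 + $40,810.00 + $39,553.00 = $159,413.00

$159,413.00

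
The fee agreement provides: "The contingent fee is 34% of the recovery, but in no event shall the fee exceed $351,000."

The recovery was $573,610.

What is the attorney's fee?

34% of $573,610 = $195,027.40
That is under the $351,000 cap.

$195,027.40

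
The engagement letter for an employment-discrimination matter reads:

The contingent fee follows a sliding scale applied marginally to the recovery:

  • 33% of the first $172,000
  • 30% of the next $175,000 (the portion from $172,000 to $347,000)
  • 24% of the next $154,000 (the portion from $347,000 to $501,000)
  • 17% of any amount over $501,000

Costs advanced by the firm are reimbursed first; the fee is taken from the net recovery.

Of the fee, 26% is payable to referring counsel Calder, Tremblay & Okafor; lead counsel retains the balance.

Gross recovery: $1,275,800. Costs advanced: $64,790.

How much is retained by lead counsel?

$197,522.06

Fee base (net of costs): $1,275,800 − $64,790 = $1,211,010
First $172,000 at 33% = $56,760.00
Next $175,000 at 30% = $52,500.00
Next $154,000 at 24% = $36,960.00
Remaining $710,010 at 17% = $120,701.70
Fee: $56,760.00 + $52,500.00 + $36,960.00 + $120,701.70 = $266,921.70
Referral share: 26% of $266,921.70 = $69,399.64; lead counsel retains $266,921.70 − $69,399.64 = $197,522.06.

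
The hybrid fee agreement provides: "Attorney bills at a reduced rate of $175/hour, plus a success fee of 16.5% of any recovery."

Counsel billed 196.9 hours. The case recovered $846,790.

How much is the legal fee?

Hourly: 196.9 × $175 = $34,457.50
Success fee: 16.5% of $846,790 = $139,720.35
Total: $34,457.50 + $139,720.35 = $174,177.85

$174,177.85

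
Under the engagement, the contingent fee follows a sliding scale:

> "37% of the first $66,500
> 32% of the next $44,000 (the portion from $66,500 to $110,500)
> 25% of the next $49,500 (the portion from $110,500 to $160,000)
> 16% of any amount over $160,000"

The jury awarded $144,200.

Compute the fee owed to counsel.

First $66,500 at 37% = $24,605.00
Next $44,000 at 32% = $14,080.00
Remaining $33,700 at 25% = $8,425.00
Fee: $24,605.00 + $14,080.00 + $8,425.00 = $47,110.00

$47,110.00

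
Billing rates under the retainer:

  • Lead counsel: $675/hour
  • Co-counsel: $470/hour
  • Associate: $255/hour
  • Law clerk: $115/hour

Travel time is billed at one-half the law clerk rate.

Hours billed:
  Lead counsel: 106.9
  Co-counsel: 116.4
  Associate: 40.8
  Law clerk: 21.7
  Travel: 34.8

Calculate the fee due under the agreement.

$141,766.00

Lead counsel: 106.9 × $675 = $72,157.50
Co-counsel: 116.4 × $470 = $54,708.00
Associate: 40.8 × $255 = $10,404.00
Law clerk: 21.7 × $115 = $2,495.50
Subtotal: $72,157.50 + $54,708.00 + $10,404.00 + $2,495.50 = $139,765.00
Travel: 34.8 × ($115 ÷ 2) = 34.8 × $57.50 = $2,001.00
Total: $139,765.00 + $2,001.00 = $141,766.00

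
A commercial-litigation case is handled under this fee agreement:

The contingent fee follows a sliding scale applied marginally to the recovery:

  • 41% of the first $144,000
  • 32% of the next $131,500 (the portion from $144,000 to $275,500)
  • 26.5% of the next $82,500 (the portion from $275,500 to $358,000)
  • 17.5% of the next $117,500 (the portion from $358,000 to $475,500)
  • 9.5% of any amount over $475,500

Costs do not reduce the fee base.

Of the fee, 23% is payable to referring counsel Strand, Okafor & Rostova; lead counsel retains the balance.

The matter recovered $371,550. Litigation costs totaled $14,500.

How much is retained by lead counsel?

$96,522.39

Fee base is the gross recovery, $371,550; costs are reimbursed separately.
First $144,000 at 41% = $59,040.00
Next $131,500 at 32% = $42,080.00
Next $82,500 at 26.5% = $21,862.50
Remaining $13,550 at 17.5% = $2,371.25
Fee: $59,040.00 + $42,080.00 + $21,862.50 + $2,371.25 = $125,353.75
Referral share: 23% of $125,353.75 = $28,831.36; lead counsel retains $125,353.75 − $28,831.36 = $96,522.39.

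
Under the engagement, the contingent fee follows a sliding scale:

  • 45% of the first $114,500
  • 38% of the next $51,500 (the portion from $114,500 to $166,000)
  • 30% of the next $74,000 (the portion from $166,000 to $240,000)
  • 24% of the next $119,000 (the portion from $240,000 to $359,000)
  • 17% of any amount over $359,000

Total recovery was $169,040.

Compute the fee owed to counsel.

First $114,500 at 45% = $51,525.00
Next $51,500 at 38% = $19,570.00
Remaining $3,040 at 30% = $912.00
Fee: $51,525.00 + $19,570.00 + $912.00 = $72,007.00

$72,007.00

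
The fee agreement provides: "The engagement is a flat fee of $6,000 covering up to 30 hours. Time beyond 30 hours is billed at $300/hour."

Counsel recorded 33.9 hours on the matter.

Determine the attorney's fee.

Flat fee: $6,000.00
Excess hours: 33.9 − 30 = 3.9
Overrun: 3.9 × $300 = $1,170.00
Total: $6,000.00 + $1,170.00 = $7,170.00

$7,170.00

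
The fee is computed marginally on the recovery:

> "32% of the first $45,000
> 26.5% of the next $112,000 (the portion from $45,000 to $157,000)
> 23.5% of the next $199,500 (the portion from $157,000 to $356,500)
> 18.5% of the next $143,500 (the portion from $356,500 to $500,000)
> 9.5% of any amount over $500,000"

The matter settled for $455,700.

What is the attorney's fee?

First $45,000 at 32% = $14,400.00
Next $112,000 at 26.5% = $29,680.00
Next $199,500 at 23.5% = $46,882.50
Remaining $99,200 at 18.5% = $18,352.00
Fee: $14,400.00 + $29,680.00 + $46,882.50 + $18,352.00 = $109,314.50

$109,314.50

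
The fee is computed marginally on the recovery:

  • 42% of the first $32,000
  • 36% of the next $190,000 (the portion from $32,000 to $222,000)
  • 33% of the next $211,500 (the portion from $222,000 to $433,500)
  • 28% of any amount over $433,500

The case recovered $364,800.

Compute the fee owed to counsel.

$128,964.00

First $32,000 at 42% = $13,440.00
Next $190,000 at 36% = $68,400.00
Remaining $142,800 at 33% = $47,124.00
Fee: $13,440.00 + $68,400.00 + $47,124.00 = $128,964.00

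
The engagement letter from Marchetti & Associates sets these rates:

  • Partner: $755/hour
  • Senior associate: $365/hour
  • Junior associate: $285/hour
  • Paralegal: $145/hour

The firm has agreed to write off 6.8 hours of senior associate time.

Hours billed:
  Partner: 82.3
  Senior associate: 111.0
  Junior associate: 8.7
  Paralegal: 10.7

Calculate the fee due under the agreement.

$104,200.50

Partner: 82.3 × $755 = $62,136.50
Senior associate: 111.0 × $365 = $40,515.00
Junior associate: 8.7 × $285 = $2,479.50
Paralegal: 10.7 × $145 = $1,551.50
Subtotal: $106,682.50
Write-off: 6.8 × $365 = $2,482.00
Total: $106,682.50 − $2,482.00 = $104,200.50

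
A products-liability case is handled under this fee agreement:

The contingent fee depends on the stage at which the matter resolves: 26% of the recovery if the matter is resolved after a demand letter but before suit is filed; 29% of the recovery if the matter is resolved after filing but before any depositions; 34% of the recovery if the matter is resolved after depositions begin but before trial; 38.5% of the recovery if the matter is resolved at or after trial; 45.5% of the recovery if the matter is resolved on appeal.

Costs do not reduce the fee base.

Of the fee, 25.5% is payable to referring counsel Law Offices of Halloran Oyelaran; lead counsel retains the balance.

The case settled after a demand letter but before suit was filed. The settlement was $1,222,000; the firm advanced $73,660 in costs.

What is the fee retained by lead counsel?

Fee base is the gross recovery, $1,222,000; costs are reimbursed separately.
The matter settled after a demand letter but before suit was filed, so the 26% rate applies.
$1,222,000 × 26% = $317,720.00
Referral share: 25.5% of $317,720.00 = $81,018.60; lead counsel retains $317,720.00 − $81,018.60 = $236,701.40.

$236,701.40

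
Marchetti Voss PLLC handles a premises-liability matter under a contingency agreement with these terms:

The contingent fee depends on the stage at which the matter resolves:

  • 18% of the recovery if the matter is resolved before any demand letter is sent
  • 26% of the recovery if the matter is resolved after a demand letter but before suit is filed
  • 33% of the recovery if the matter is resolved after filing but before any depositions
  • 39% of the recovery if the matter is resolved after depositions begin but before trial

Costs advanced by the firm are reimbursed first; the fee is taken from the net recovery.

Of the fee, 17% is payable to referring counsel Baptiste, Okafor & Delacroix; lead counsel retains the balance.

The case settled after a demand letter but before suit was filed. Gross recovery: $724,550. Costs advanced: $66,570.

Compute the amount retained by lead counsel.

$141,992.08

Fee base (net of costs): $724,550 − $66,570 = $657,980
The matter settled after a demand letter but before suit was filed, so the 26% rate applies.
$657,980 × 26% = $171,074.80
Referral share: 17% of $171,074.80 = $29,082.72; lead counsel retains $171,074.80 − $29,082.72 = $141,992.08.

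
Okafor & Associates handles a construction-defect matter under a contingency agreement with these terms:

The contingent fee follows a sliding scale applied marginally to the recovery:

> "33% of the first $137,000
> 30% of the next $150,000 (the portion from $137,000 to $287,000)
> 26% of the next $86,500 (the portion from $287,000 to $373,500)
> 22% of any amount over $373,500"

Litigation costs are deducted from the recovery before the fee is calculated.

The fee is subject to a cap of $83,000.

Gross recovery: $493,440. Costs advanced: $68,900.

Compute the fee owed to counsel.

$83,000.00

Fee base (net of costs): $493,440 − $68,900 = $424,540
First $137,000 at 33% = $45,210.00
Next $150,000 at 30% = $45,000.00
Next $86,500 at 26% = $22,490.00
Remaining $51,040 at 22% = $11,228.80
Fee: $45,210.00 + $45,000.00 + $22,490.00 + $11,228.80 = $123,928.80
$123,928.80 exceeds the $83,000 cap, so the fee is capped at $83,000.00.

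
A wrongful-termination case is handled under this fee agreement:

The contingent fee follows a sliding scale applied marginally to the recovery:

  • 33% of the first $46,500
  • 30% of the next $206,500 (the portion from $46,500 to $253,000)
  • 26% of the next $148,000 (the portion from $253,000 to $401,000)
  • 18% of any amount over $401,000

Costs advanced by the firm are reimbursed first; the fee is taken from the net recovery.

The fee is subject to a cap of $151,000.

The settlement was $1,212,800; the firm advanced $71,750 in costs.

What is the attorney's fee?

Fee base (net of costs): $1,212,800 − $71,750 = $1,141,050
First $46,500 at 33% = $15,345.00
Next $206,500 at 30% = $61,950.00
Next $148,000 at 26% = $38,480.00
Remaining $740,050 at 18% = $133,209.00
Fee: $15,345.00 + $61,950.00 + $38,480.00 + $133,209.00 = $248,984.00
$248,984.00 exceeds the $151,000 cap, so the fee is capped at $151,000.00.

$151,000.00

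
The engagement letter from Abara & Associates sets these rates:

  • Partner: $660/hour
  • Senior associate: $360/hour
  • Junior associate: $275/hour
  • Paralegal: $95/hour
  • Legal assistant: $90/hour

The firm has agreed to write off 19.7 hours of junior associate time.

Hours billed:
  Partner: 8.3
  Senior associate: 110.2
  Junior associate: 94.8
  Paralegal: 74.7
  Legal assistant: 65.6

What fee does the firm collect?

Partner: 8.3 × $660 = $5,478.00
Senior associate: 110.2 × $360 = $39,672.00
Junior associate: 94.8 × $275 = $26,070.00
Paralegal: 74.7 × $95 = $7,096.50
Legal assistant: 65.6 × $90 = $5,904.00
Subtotal: $84,220.50
Write-off: 19.7 × $275 = $5,417.50
Total: $84,220.50 − $5,417.50 = $78,803.00

$78,803.00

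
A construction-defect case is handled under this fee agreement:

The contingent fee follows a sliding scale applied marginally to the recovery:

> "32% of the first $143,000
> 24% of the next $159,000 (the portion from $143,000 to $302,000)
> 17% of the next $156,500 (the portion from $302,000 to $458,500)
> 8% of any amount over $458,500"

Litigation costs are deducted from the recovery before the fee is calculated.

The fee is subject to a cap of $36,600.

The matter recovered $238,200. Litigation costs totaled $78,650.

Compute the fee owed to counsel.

$36,600.00

Fee base (net of costs): $238,200 − $78,650 = $159,550
First $143,000 at 32% = $45,760.00
Remaining $16,550 at 24% = $3,972.00
Fee: $45,760.00 + $3,972.00 = $49,732.00
$49,732.00 exceeds the $36,600 cap, so the fee is capped at $36,600.00.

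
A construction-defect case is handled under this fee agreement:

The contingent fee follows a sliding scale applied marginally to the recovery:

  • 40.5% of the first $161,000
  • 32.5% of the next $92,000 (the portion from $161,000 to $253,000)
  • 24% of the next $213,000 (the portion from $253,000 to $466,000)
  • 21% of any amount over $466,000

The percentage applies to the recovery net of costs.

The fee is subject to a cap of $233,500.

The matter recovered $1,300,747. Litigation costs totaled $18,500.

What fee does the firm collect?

Fee base (net of costs): $1,300,747 − $18,500 = $1,282,247
First $161,000 at 40.5% = $65,205.00
Next $92,000 at 32.5% = $29,900.00
Next $213,000 at 24% = $51,120.00
Remaining $816,247 at 21% = $171,411.87
Fee: $65,205.00 + $29,900.00 + $51,120.00 + $171,411.87 = $317,636.87
$317,636.87 exceeds the $233,500 cap, so the fee is capped at $233,500.00.

$233,500.00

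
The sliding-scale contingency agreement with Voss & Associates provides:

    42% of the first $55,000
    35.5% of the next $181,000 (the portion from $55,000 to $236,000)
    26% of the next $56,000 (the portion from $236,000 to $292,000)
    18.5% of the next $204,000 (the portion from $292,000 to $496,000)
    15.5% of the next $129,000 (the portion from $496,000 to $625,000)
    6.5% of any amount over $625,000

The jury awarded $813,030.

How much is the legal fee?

$171,871.95

First $55,000 at 42% = $23,100.00
Next $181,000 at 35.5% = $64,255.00
Next $56,000 at 26% = $14,560.00
Next $204,000 at 18.5% = $37,740.00
Next $129,000 at 15.5% = $19,995.00
Remaining $188,030 at 6.5% = $12,221.95
Fee: $23,100.00 + $64,255.00 + $14,560.00 + $37,740.00 + $19,995.00 + $12,221.95 = $171,871.95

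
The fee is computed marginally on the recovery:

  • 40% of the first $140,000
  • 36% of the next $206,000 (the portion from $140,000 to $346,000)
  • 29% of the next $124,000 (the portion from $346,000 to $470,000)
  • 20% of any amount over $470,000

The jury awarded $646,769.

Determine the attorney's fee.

$201,473.80

First $140,000 at 40% = $56,000.00
Next $206,000 at 36% = $74,160.00
Next $124,000 at 29% = $35,960.00
Remaining $176,769 at 20% = $35,353.80
Fee: $56,000.00 + $74,160.00 + $35,960.00 + $35,353.80 = $201,473.80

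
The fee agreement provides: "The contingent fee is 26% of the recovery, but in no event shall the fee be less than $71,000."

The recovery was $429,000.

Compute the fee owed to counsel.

26% of $429,000 = $111,540.00
That exceeds the $71,000 minimum.

$111,540.00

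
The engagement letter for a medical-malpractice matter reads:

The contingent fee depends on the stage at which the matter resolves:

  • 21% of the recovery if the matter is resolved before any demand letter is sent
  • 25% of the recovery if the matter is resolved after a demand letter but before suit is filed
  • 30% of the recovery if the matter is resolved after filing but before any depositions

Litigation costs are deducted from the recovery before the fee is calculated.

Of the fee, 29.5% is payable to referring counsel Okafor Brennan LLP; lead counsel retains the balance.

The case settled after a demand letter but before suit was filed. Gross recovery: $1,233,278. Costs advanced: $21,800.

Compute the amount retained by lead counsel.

$213,523.00

Fee base (net of costs): $1,233,278 − $21,800 = $1,211,478
The matter settled after a demand letter but before suit was filed, so the 25% rate applies.
$1,211,478 × 25% = $302,869.50
Referral share: 29.5% of $302,869.50 = $89,346.50; lead counsel retains $302,869.50 − $89,346.50 = $213,523.00.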